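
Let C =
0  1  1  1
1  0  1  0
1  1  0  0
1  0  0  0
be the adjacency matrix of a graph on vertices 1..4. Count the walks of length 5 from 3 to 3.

12

The number of length-5 walks from vertex 3 to vertex 3 is entry (3,3) of C^5, where C is the adjacency matrix.
C^2 = [[3, 1, 1, 0], [1, 2, 1, 1], [1, 1, 2, 1], [0, 1, 1, 1]]
C^3 = [[2, 4, 4, 3], [4, 2, 3, 1], [4, 3, 2, 1], [3, 1, 1, 0]]
C^4 = [[11, 6, 6, 2], [6, 7, 6, 4], [6, 6, 7, 4], [2, 4, 4, 3]]
C^5 = [[14, 17, 17, 11], [17, 12, 13, 6], [17, 13, 12, 6], [11, 6, 6, 2]]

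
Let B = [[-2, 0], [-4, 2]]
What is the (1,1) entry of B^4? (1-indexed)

tr B = 0 and det B = -4, so the characteristic polynomial is λ² − (0)λ + (-4) with roots -2 and 2.
Eigenvectors give P = [[1, 0], [1, -1]] with P⁻¹ = [[1, 0], [1, -1]], and B = P·diag(-2, 2)·P⁻¹.
Then B^4 = P·diag(16, 16)·P⁻¹ = [[16, 0], [16, -16]] · [[1, 0], [1, -1]] = [[16, 0], [0, 16]].

16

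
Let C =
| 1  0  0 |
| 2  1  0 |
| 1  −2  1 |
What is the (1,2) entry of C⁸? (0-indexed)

C = I + N where N = [[0, 0, 0], [2, 0, 0], [1, −2, 0]] is strictly lower-triangular, so N³ = 0.
(I + N)⁸ = I + 8·N + 28·N² = [[1, 0, 0], [16, 1, 0], [−104, −16, 1]].

0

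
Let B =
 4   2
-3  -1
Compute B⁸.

tr B = 3 and det B = 2, so the characteristic polynomial is λ² − (3)λ + (2) with roots 1 and 2.
Eigenvectors give P = [[-2, -1], [3, 1]] with P⁻¹ = [[1, 1], [-3, -2]], and B = P·diag(1, 2)·P⁻¹.
Then B⁸ = P·diag(1, 256)·P⁻¹ = [[-2, -256], [3, 256]] · [[1, 1], [-3, -2]] = [[766, 510], [-765, -509]].

[[766, 510], [-765, -509]]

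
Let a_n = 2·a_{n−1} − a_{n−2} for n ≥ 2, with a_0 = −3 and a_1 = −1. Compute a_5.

With companion matrix C = [[2, −1], [1, 0]], [a_n, a_{n−1}]ᵀ = C·[a_{n−1}, a_{n−2}]ᵀ, so [a_5, a_4]ᵀ = C^4·[a_1, a_0]ᵀ.
C^4 = [[5, −4], [4, −3]], giving [a_5, a_4]ᵀ = [[7], [5]].

7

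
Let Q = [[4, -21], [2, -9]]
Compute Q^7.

tr Q = -5 and det Q = 6, so the characteristic polynomial is λ² − (-5)λ + (6) with roots -2 and -3.
Eigenvectors give P = [[7, 3], [2, 1]] with P⁻¹ = [[1, -3], [-2, 7]], and Q = P·diag(-2, -3)·P⁻¹.
Then Q^7 = P·diag(-128, -2187)·P⁻¹ = [[-896, -6561], [-256, -2187]] · [[1, -3], [-2, 7]] = [[12226, -43239], [4118, -14541]].

[[12226, -43239], [4118, -14541]]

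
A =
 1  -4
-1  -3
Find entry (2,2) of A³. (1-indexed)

A² = [[5, 8], [2, 13]]
A³ = [[-3, -44], [-11, -47]]

-47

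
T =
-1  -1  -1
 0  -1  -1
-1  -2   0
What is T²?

[[2, 4, 2], [1, 3, 1], [1, 3, 3]]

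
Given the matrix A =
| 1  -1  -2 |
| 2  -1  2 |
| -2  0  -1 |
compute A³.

A² = [[3, 0, -2], [-4, -1, -8], [0, 2, 5]]
A³ = [[7, -3, -4], [10, 5, 14], [-6, -2, -1]]

[[7, -3, -4], [10, 5, 14], [-6, -2, -1]]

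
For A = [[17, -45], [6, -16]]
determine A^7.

tr A = 1 and det A = -2, so the characteristic polynomial is λ² − (1)λ + (-2) with roots 2 and -1.
Eigenvectors give P = [[-3, -5], [-1, -2]] with P⁻¹ = [[-2, 5], [1, -3]], and A = P·diag(2, -1)·P⁻¹.
Then A^7 = P·diag(128, -1)·P⁻¹ = [[-384, 5], [-128, 2]] · [[-2, 5], [1, -3]] = [[773, -1935], [258, -646]].

[[773, -1935], [258, -646]]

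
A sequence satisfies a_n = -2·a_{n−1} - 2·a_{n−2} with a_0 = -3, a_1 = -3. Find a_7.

With companion matrix B = [[-2, -2], [1, 0]], [a_n, a_{n−1}]ᵀ = B·[a_{n−1}, a_{n−2}]ᵀ, so [a_7, a_6]ᵀ = B⁶·[a_1, a_0]ᵀ.
B⁶ = [[-8, -16], [8, 8]], giving [a_7, a_6]ᵀ = [[72], [-48]].

72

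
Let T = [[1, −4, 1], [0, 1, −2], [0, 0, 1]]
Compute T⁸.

[[1, −32, 232], [0, 1, −16], [0, 0, 1]]

T = I + N where N = [[0, −4, 1], [0, 0, −2], [0, 0, 0]] is strictly upper-triangular, so N³ = 0.
(I + N)⁸ = I + 8·N + 28·N² = [[1, −32, 232], [0, 1, −16], [0, 0, 1]].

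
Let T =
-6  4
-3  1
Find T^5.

tr T = -5 and det T = 6, so the characteristic polynomial is λ² − (-5)λ + (6) with roots -2 and -3.
Eigenvectors give P = [[1, 4], [1, 3]] with P⁻¹ = [[-3, 4], [1, -1]], and T = P·diag(-2, -3)·P⁻¹.
Then T^5 = P·diag(-32, -243)·P⁻¹ = [[-32, -972], [-32, -729]] · [[-3, 4], [1, -1]] = [[-876, 844], [-633, 601]].

[[-876, 844], [-633, 601]]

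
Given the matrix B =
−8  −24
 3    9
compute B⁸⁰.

B² = B (a projection; rank 1, trace 1), so B⁸⁰ = B.

[[−8, −24], [3, 9]]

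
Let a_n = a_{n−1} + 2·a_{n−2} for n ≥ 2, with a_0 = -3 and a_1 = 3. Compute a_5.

3

With companion matrix Q = [[1, 2], [1, 0]], [a_n, a_{n−1}]ᵀ = Q·[a_{n−1}, a_{n−2}]ᵀ, so [a_5, a_4]ᵀ = Q⁴·[a_1, a_0]ᵀ.
Q⁴ = [[11, 10], [5, 6]], giving [a_5, a_4]ᵀ = [[3], [-3]].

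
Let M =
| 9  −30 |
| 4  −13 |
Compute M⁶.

tr M = −4 and det M = 3, so the characteristic polynomial is λ² − (−4)λ + (3) with roots −1 and −3.
Eigenvectors give P = [[3, −5], [1, −2]] with P⁻¹ = [[2, −5], [1, −3]], and M = P·diag(−1, −3)·P⁻¹.
Then M⁶ = P·diag(1, 729)·P⁻¹ = [[3, −3645], [1, −1458]] · [[2, −5], [1, −3]] = [[−3639, 10920], [−1456, 4369]].

[[−3639, 10920], [−1456, 4369]]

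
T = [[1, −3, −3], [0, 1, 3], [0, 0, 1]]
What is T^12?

[[1, −36, −630], [0, 1, 36], [0, 0, 1]]

T = I + N where N = [[0, −3, −3], [0, 0, 3], [0, 0, 0]] is strictly upper-triangular, so N^3 = 0.
(I + N)^12 = I + 12·N + 66·N^2 = [[1, −36, −630], [0, 1, 36], [0, 0, 1]].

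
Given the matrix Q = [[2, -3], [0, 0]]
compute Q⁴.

Q² = [[4, -6], [0, 0]]
Q³ = [[8, -12], [0, 0]]
Q⁴ = [[16, -24], [0, 0]]

[[16, -24], [0, 0]]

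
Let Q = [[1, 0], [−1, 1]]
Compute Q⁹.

[[1, 0], [−9, 1]]

Q = I + N where N = [[0, 0], [−1, 0]] is strictly lower-triangular, so N² = 0.
(I + N)⁹ = I + 9·N = [[1, 0], [−9, 1]].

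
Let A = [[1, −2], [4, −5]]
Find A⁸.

tr A = −4 and det A = 3, so the characteristic polynomial is λ² − (−4)λ + (3) with roots −1 and −3.
Eigenvectors give P = [[1, −1], [1, −2]] with P⁻¹ = [[2, −1], [1, −1]], and A = P·diag(−1, −3)·P⁻¹.
Then A⁸ = P·diag(1, 6561)·P⁻¹ = [[1, −6561], [1, −13122]] · [[2, −1], [1, −1]] = [[−6559, 6560], [−13120, 13121]].

[[−6559, 6560], [−13120, 13121]]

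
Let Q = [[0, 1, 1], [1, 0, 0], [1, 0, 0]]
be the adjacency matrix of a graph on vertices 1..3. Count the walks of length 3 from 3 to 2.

0

The number of length-3 walks from vertex 3 to vertex 2 is entry (3,2) of Q³, where Q is the adjacency matrix.
Q² = [[2, 0, 0], [0, 1, 1], [0, 1, 1]]
Q³ = [[0, 2, 2], [2, 0, 0], [2, 0, 0]]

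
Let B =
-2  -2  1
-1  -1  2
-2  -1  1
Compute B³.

B² = [[4, 5, -5], [-1, 1, -1], [3, 4, -3]]
B³ = [[-3, -8, 9], [3, 2, 0], [-4, -7, 8]]

[[-3, -8, 9], [3, 2, 0], [-4, -7, 8]]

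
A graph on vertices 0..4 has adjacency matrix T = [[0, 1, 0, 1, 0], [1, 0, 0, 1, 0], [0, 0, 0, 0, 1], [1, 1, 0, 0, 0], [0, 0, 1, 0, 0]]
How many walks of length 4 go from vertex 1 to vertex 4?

0

The number of length-4 walks from vertex 1 to vertex 4 is entry (1,4) of T⁴, where T is the adjacency matrix.
T² = [[2, 1, 0, 1, 0], [1, 2, 0, 1, 0], [0, 0, 1, 0, 0], [1, 1, 0, 2, 0], [0, 0, 0, 0, 1]]
T³ = [[2, 3, 0, 3, 0], [3, 2, 0, 3, 0], [0, 0, 0, 0, 1], [3, 3, 0, 2, 0], [0, 0, 1, 0, 0]]
T⁴ = [[6, 5, 0, 5, 0], [5, 6, 0, 5, 0], [0, 0, 1, 0, 0], [5, 5, 0, 6, 0], [0, 0, 0, 0, 1]]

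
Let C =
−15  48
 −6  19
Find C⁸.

tr C = 4 and det C = 3, so the characteristic polynomial is λ² − (4)λ + (3) with roots 3 and 1.
Eigenvectors give P = [[−8, 3], [−3, 1]] with P⁻¹ = [[1, −3], [3, −8]], and C = P·diag(3, 1)·P⁻¹.
Then C⁸ = P·diag(6561, 1)·P⁻¹ = [[−52488, 3], [−19683, 1]] · [[1, −3], [3, −8]] = [[−52479, 157440], [−19680, 59041]].

[[−52479, 157440], [−19680, 59041]]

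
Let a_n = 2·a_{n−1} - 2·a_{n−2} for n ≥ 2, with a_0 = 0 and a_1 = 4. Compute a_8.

0

With companion matrix B = [[2, -2], [1, 0]], [a_n, a_{n−1}]ᵀ = B·[a_{n−1}, a_{n−2}]ᵀ, so [a_8, a_7]ᵀ = B^7·[a_1, a_0]ᵀ.
B^7 = [[0, 16], [-8, 16]], giving [a_8, a_7]ᵀ = [[0], [-32]].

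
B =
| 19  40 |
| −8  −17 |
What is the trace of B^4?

82

tr B = 2 and det B = −3, so the characteristic polynomial is λ² − (2)λ + (−3) with roots −1 and 3.
Eigenvectors give P = [[−2, 5], [1, −2]] with P⁻¹ = [[2, 5], [1, 2]], and B = P·diag(−1, 3)·P⁻¹.
Then B^4 = P·diag(1, 81)·P⁻¹ = [[−2, 405], [1, −162]] · [[2, 5], [1, 2]] = [[401, 800], [−160, −319]].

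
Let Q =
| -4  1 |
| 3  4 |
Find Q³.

[[-76, 19], [57, 76]]

Q² = [[19, 0], [0, 19]]
Q³ = [[-76, 19], [57, 76]]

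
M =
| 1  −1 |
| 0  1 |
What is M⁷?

[[1, −7], [0, 1]]

M = I + N where N = [[0, −1], [0, 0]] is strictly upper-triangular, so N² = 0.
(I + N)⁷ = I + 7·N = [[1, −7], [0, 1]].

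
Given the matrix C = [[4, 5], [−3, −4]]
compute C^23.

C² = I (check: tr C = 0 and det C = −1), so C^23 = C since 23 is odd.

[[4, 5], [−3, −4]]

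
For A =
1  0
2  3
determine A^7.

[[1, 0], [2186, 2187]]

tr A = 4 and det A = 3, so the characteristic polynomial is λ² − (4)λ + (3) with roots 3 and 1.
Eigenvectors give P = [[0, −1], [1, 1]] with P⁻¹ = [[1, 1], [−1, 0]], and A = P·diag(3, 1)·P⁻¹.
Then A^7 = P·diag(2187, 1)·P⁻¹ = [[0, −1], [2187, 1]] · [[1, 1], [−1, 0]] = [[1, 0], [2186, 2187]].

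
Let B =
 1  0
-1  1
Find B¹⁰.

B = I + N where N = [[0, 0], [-1, 0]] is strictly lower-triangular, so N² = 0.
(I + N)¹⁰ = I + 10·N = [[1, 0], [-10, 1]].

[[1, 0], [-10, 1]]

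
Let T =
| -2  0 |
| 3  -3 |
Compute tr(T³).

-35

T² = [[4, 0], [-15, 9]]
T³ = [[-8, 0], [57, -27]]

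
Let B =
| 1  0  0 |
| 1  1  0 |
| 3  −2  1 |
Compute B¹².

B = I + N where N = [[0, 0, 0], [1, 0, 0], [3, −2, 0]] is strictly lower-triangular, so N³ = 0.
(I + N)¹² = I + 12·N + 66·N² = [[1, 0, 0], [12, 1, 0], [−96, −24, 1]].

[[1, 0, 0], [12, 1, 0], [−96, −24, 1]]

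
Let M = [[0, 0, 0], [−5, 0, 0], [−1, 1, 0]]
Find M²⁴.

[[0, 0, 0], [0, 0, 0], [0, 0, 0]]

M is strictly triangular, hence nilpotent: M³ = 0, so M²⁴ = 0.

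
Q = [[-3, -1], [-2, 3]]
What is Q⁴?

[[121, 0], [0, 121]]

Q² = [[11, 0], [0, 11]]
Q³ = [[-33, -11], [-22, 33]]
Q⁴ = [[121, 0], [0, 121]]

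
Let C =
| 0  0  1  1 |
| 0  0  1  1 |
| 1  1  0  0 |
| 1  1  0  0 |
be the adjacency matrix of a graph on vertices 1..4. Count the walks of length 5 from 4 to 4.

The number of length-5 walks from vertex 4 to vertex 4 is entry (4,4) of C^5, where C is the adjacency matrix.
C^2 = [[2, 2, 0, 0], [2, 2, 0, 0], [0, 0, 2, 2], [0, 0, 2, 2]]
C^3 = [[0, 0, 4, 4], [0, 0, 4, 4], [4, 4, 0, 0], [4, 4, 0, 0]]
C^4 = [[8, 8, 0, 0], [8, 8, 0, 0], [0, 0, 8, 8], [0, 0, 8, 8]]
C^5 = [[0, 0, 16, 16], [0, 0, 16, 16], [16, 16, 0, 0], [16, 16, 0, 0]]

0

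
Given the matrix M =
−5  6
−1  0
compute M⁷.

tr M = −5 and det M = 6, so the characteristic polynomial is λ² − (−5)λ + (6) with roots −3 and −2.
Eigenvectors give P = [[3, 2], [1, 1]] with P⁻¹ = [[1, −2], [−1, 3]], and M = P·diag(−3, −2)·P⁻¹.
Then M⁷ = P·diag(−2187, −128)·P⁻¹ = [[−6561, −256], [−2187, −128]] · [[1, −2], [−1, 3]] = [[−6305, 12354], [−2059, 3990]].

[[−6305, 12354], [−2059, 3990]]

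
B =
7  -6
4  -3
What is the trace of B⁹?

tr B = 4 and det B = 3, so the characteristic polynomial is λ² − (4)λ + (3) with roots 3 and 1.
Eigenvectors give P = [[-3, -1], [-2, -1]] with P⁻¹ = [[-1, 1], [2, -3]], and B = P·diag(3, 1)·P⁻¹.
Then B⁹ = P·diag(19683, 1)·P⁻¹ = [[-59049, -1], [-39366, -1]] · [[-1, 1], [2, -3]] = [[59047, -59046], [39364, -39363]].

19684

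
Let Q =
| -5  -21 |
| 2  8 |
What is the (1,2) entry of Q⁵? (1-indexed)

tr Q = 3 and det Q = 2, so the characteristic polynomial is λ² − (3)λ + (2) with roots 2 and 1.
Eigenvectors give P = [[-3, -7], [1, 2]] with P⁻¹ = [[2, 7], [-1, -3]], and Q = P·diag(2, 1)·P⁻¹.
Then Q⁵ = P·diag(32, 1)·P⁻¹ = [[-96, -7], [32, 2]] · [[2, 7], [-1, -3]] = [[-185, -651], [62, 218]].

-651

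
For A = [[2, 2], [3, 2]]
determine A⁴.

A² = [[10, 8], [12, 10]]
A³ = [[44, 36], [54, 44]]
A⁴ = [[196, 160], [240, 196]]

[[196, 160], [240, 196]]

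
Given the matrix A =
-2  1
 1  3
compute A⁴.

[[26, 15], [15, 101]]

A² = [[5, 1], [1, 10]]
A³ = [[-9, 8], [8, 31]]
A⁴ = [[26, 15], [15, 101]]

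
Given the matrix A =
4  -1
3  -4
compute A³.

[[52, -13], [39, -52]]

A² = [[13, 0], [0, 13]]
A³ = [[52, -13], [39, -52]]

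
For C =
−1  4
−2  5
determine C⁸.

[[−6559, 13120], [−6560, 13121]]

tr C = 4 and det C = 3, so the characteristic polynomial is λ² − (4)λ + (3) with roots 3 and 1.
Eigenvectors give P = [[−1, 2], [−1, 1]] with P⁻¹ = [[1, −2], [1, −1]], and C = P·diag(3, 1)·P⁻¹.
Then C⁸ = P·diag(6561, 1)·P⁻¹ = [[−6561, 2], [−6561, 1]] · [[1, −2], [1, −1]] = [[−6559, 13120], [−6560, 13121]].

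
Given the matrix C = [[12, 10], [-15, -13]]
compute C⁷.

[[4758, 4630], [-6945, -6817]]

tr C = -1 and det C = -6, so the characteristic polynomial is λ² − (-1)λ + (-6) with roots 2 and -3.
Eigenvectors give P = [[-1, 2], [1, -3]] with P⁻¹ = [[-3, -2], [-1, -1]], and C = P·diag(2, -3)·P⁻¹.
Then C⁷ = P·diag(128, -2187)·P⁻¹ = [[-128, -4374], [128, 6561]] · [[-3, -2], [-1, -1]] = [[4758, 4630], [-6945, -6817]].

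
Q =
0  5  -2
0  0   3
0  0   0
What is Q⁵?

[[0, 0, 0], [0, 0, 0], [0, 0, 0]]

Q is strictly triangular, hence nilpotent: Q³ = 0, so Q⁵ = 0.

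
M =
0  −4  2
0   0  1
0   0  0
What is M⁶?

[[0, 0, 0], [0, 0, 0], [0, 0, 0]]

M is strictly triangular, hence nilpotent: M³ = 0, so M⁶ = 0.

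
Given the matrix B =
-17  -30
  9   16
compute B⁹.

tr B = -1 and det B = -2, so the characteristic polynomial is λ² − (-1)λ + (-2) with roots -2 and 1.
Eigenvectors give P = [[2, -5], [-1, 3]] with P⁻¹ = [[3, 5], [1, 2]], and B = P·diag(-2, 1)·P⁻¹.
Then B⁹ = P·diag(-512, 1)·P⁻¹ = [[-1024, -5], [512, 3]] · [[3, 5], [1, 2]] = [[-3077, -5130], [1539, 2566]].

[[-3077, -5130], [1539, 2566]]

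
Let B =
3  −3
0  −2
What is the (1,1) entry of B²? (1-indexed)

9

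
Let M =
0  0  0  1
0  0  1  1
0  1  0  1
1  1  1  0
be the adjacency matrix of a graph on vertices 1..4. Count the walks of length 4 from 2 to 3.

The number of length-4 walks from vertex 2 to vertex 3 is entry (2,3) of M⁴, where M is the adjacency matrix.
M² = [[1, 1, 1, 0], [1, 2, 1, 1], [1, 1, 2, 1], [0, 1, 1, 3]]
M³ = [[0, 1, 1, 3], [1, 2, 3, 4], [1, 3, 2, 4], [3, 4, 4, 2]]
M⁴ = [[3, 4, 4, 2], [4, 7, 6, 6], [4, 6, 7, 6], [2, 6, 6, 11]]

6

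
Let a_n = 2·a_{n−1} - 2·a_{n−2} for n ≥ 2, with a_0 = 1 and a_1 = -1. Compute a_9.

With companion matrix C = [[2, -2], [1, 0]], [a_n, a_{n−1}]ᵀ = C·[a_{n−1}, a_{n−2}]ᵀ, so [a_9, a_8]ᵀ = C⁸·[a_1, a_0]ᵀ.
C⁸ = [[16, 0], [0, 16]], giving [a_9, a_8]ᵀ = [[-16], [16]].

-16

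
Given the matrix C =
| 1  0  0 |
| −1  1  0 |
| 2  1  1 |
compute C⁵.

[[1, 0, 0], [−5, 1, 0], [0, 5, 1]]

C = I + N where N = [[0, 0, 0], [−1, 0, 0], [2, 1, 0]] is strictly lower-triangular, so N³ = 0.
(I + N)⁵ = I + 5·N + 10·N² = [[1, 0, 0], [−5, 1, 0], [0, 5, 1]].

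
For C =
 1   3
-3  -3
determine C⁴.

[[28, 48], [-48, -36]]

C² = [[-8, -6], [6, 0]]
C³ = [[10, -6], [6, 18]]
C⁴ = [[28, 48], [-48, -36]]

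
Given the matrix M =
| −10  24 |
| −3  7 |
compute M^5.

tr M = −3 and det M = 2, so the characteristic polynomial is λ² − (−3)λ + (2) with roots −2 and −1.
Eigenvectors give P = [[3, −8], [1, −3]] with P⁻¹ = [[3, −8], [1, −3]], and M = P·diag(−2, −1)·P⁻¹.
Then M^5 = P·diag(−32, −1)·P⁻¹ = [[−96, 8], [−32, 3]] · [[3, −8], [1, −3]] = [[−280, 744], [−93, 247]].

[[−280, 744], [−93, 247]]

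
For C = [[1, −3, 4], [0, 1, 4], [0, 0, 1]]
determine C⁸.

[[1, −24, −304], [0, 1, 32], [0, 0, 1]]

C = I + N where N = [[0, −3, 4], [0, 0, 4], [0, 0, 0]] is strictly upper-triangular, so N³ = 0.
(I + N)⁸ = I + 8·N + 28·N² = [[1, −24, −304], [0, 1, 32], [0, 0, 1]].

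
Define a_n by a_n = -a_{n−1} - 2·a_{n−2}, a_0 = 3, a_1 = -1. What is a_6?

11

With companion matrix Q = [[-1, -2], [1, 0]], [a_n, a_{n−1}]ᵀ = Q·[a_{n−1}, a_{n−2}]ᵀ, so [a_6, a_5]ᵀ = Q^5·[a_1, a_0]ᵀ.
Q^5 = [[-5, 2], [-1, -6]], giving [a_6, a_5]ᵀ = [[11], [-17]].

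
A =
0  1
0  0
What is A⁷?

[[0, 0], [0, 0]]

A is strictly triangular, hence nilpotent: A² = 0, so A⁷ = 0.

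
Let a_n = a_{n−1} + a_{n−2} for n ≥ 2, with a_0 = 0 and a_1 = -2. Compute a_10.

-110

With companion matrix B = [[1, 1], [1, 0]], [a_n, a_{n−1}]ᵀ = B·[a_{n−1}, a_{n−2}]ᵀ, so [a_10, a_9]ᵀ = B^9·[a_1, a_0]ᵀ.
B^9 = [[55, 34], [34, 21]], giving [a_10, a_9]ᵀ = [[-110], [-68]].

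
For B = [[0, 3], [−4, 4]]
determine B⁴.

B² = [[−12, 12], [−16, 4]]
B³ = [[−48, 12], [−16, −32]]
B⁴ = [[−48, −96], [128, −176]]

[[−48, −96], [128, −176]]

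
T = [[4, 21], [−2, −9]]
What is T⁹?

[[114514, 402591], [−38342, −134709]]

tr T = −5 and det T = 6, so the characteristic polynomial is λ² − (−5)λ + (6) with roots −2 and −3.
Eigenvectors give P = [[7, −3], [−2, 1]] with P⁻¹ = [[1, 3], [2, 7]], and T = P·diag(−2, −3)·P⁻¹.
Then T⁹ = P·diag(−512, −19683)·P⁻¹ = [[−3584, 59049], [1024, −19683]] · [[1, 3], [2, 7]] = [[114514, 402591], [−38342, −134709]].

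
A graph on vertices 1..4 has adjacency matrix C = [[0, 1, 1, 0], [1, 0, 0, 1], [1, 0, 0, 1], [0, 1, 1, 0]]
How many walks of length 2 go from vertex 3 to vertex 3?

The number of length-2 walks from vertex 3 to vertex 3 is entry (3,3) of C², where C is the adjacency matrix.
C² = [[2, 0, 0, 2], [0, 2, 2, 0], [0, 2, 2, 0], [2, 0, 0, 2]]

2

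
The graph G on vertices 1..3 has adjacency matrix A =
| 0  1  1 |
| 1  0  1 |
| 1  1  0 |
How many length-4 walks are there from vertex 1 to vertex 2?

5

The number of length-4 walks from vertex 1 to vertex 2 is entry (1,2) of A⁴, where A is the adjacency matrix.
A² = [[2, 1, 1], [1, 2, 1], [1, 1, 2]]
A³ = [[2, 3, 3], [3, 2, 3], [3, 3, 2]]
A⁴ = [[6, 5, 5], [5, 6, 5], [5, 5, 6]]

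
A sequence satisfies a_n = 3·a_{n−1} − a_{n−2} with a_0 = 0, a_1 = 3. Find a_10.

20295

With companion matrix T = [[3, −1], [1, 0]], [a_n, a_{n−1}]ᵀ = T·[a_{n−1}, a_{n−2}]ᵀ, so [a_10, a_9]ᵀ = T⁹·[a_1, a_0]ᵀ.
T⁹ = [[6765, −2584], [2584, −987]], giving [a_10, a_9]ᵀ = [[20295], [7752]].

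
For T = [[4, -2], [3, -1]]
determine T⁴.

tr T = 3 and det T = 2, so the characteristic polynomial is λ² − (3)λ + (2) with roots 2 and 1.
Eigenvectors give P = [[-1, 2], [-1, 3]] with P⁻¹ = [[-3, 2], [-1, 1]], and T = P·diag(2, 1)·P⁻¹.
Then T⁴ = P·diag(16, 1)·P⁻¹ = [[-16, 2], [-16, 3]] · [[-3, 2], [-1, 1]] = [[46, -30], [45, -29]].

[[46, -30], [45, -29]]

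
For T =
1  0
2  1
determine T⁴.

T = I + N where N = [[0, 0], [2, 0]] is strictly lower-triangular, so N² = 0.
(I + N)⁴ = I + 4·N = [[1, 0], [8, 1]].

[[1, 0], [8, 1]]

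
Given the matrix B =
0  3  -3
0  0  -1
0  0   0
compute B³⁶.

B is strictly triangular, hence nilpotent: B³ = 0, so B³⁶ = 0.

[[0, 0, 0], [0, 0, 0], [0, 0, 0]]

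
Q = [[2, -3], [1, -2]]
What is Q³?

Q² = I (check: tr Q = 0 and det Q = -1), so Q³ = Q since 3 is odd.

[[2, -3], [1, -2]]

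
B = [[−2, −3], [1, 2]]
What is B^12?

B² = I (check: tr B = 0 and det B = −1), so B^12 = I since 12 is even.

[[1, 0], [0, 1]]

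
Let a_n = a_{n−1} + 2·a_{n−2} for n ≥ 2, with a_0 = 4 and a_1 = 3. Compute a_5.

With companion matrix Q = [[1, 2], [1, 0]], [a_n, a_{n−1}]ᵀ = Q·[a_{n−1}, a_{n−2}]ᵀ, so [a_5, a_4]ᵀ = Q^4·[a_1, a_0]ᵀ.
Q^4 = [[11, 10], [5, 6]], giving [a_5, a_4]ᵀ = [[73], [39]].

73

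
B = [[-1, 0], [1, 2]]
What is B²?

[[1, 0], [1, 4]]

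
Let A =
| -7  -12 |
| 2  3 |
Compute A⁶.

[[2185, 4368], [-728, -1455]]

tr A = -4 and det A = 3, so the characteristic polynomial is λ² − (-4)λ + (3) with roots -3 and -1.
Eigenvectors give P = [[3, -2], [-1, 1]] with P⁻¹ = [[1, 2], [1, 3]], and A = P·diag(-3, -1)·P⁻¹.
Then A⁶ = P·diag(729, 1)·P⁻¹ = [[2187, -2], [-729, 1]] · [[1, 2], [1, 3]] = [[2185, 4368], [-728, -1455]].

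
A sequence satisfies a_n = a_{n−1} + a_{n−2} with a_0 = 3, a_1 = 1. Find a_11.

With companion matrix T = [[1, 1], [1, 0]], [a_n, a_{n−1}]ᵀ = T·[a_{n−1}, a_{n−2}]ᵀ, so [a_11, a_10]ᵀ = T¹⁰·[a_1, a_0]ᵀ.
T¹⁰ = [[89, 55], [55, 34]], giving [a_11, a_10]ᵀ = [[254], [157]].

254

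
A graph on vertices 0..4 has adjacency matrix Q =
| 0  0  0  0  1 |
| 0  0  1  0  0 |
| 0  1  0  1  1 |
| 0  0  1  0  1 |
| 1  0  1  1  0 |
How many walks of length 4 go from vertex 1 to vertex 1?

3

The number of length-4 walks from vertex 1 to vertex 1 is entry (1,1) of Q^4, where Q is the adjacency matrix.
Q^2 = [[1, 0, 1, 1, 0], [0, 1, 0, 1, 1], [1, 0, 3, 1, 1], [1, 1, 1, 2, 1], [0, 1, 1, 1, 3]]
Q^3 = [[0, 1, 1, 1, 3], [1, 0, 3, 1, 1], [1, 3, 2, 4, 5], [1, 1, 4, 2, 4], [3, 1, 5, 4, 2]]
Q^4 = [[3, 1, 5, 4, 2], [1, 3, 2, 4, 5], [5, 2, 12, 7, 7], [4, 4, 7, 8, 7], [2, 5, 7, 7, 12]]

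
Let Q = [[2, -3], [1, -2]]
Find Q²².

[[1, 0], [0, 1]]

Q² = I (check: tr Q = 0 and det Q = -1), so Q²² = I since 22 is even.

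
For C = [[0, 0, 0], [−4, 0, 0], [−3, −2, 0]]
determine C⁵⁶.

[[0, 0, 0], [0, 0, 0], [0, 0, 0]]

C is strictly triangular, hence nilpotent: C³ = 0, so C⁵⁶ = 0.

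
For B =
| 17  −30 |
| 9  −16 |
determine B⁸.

tr B = 1 and det B = −2, so the characteristic polynomial is λ² − (1)λ + (−2) with roots 2 and −1.
Eigenvectors give P = [[2, −5], [1, −3]] with P⁻¹ = [[3, −5], [1, −2]], and B = P·diag(2, −1)·P⁻¹.
Then B⁸ = P·diag(256, 1)·P⁻¹ = [[512, −5], [256, −3]] · [[3, −5], [1, −2]] = [[1531, −2550], [765, −1274]].

[[1531, −2550], [765, −1274]]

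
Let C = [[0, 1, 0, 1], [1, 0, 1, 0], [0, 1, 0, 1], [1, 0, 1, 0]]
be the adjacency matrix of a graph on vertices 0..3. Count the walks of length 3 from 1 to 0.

The number of length-3 walks from vertex 1 to vertex 0 is entry (1,0) of C³, where C is the adjacency matrix.
C² = [[2, 0, 2, 0], [0, 2, 0, 2], [2, 0, 2, 0], [0, 2, 0, 2]]
C³ = [[0, 4, 0, 4], [4, 0, 4, 0], [0, 4, 0, 4], [4, 0, 4, 0]]

4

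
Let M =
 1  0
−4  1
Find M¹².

[[1, 0], [−48, 1]]

M = I + N where N = [[0, 0], [−4, 0]] is strictly lower-triangular, so N² = 0.
(I + N)¹² = I + 12·N = [[1, 0], [−48, 1]].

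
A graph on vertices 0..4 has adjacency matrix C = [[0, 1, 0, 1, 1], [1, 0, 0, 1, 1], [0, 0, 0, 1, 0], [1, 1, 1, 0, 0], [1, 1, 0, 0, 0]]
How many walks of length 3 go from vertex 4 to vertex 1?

5

The number of length-3 walks from vertex 4 to vertex 1 is entry (4,1) of C^3, where C is the adjacency matrix.
C^2 = [[3, 2, 1, 1, 1], [2, 3, 1, 1, 1], [1, 1, 1, 0, 0], [1, 1, 0, 3, 2], [1, 1, 0, 2, 2]]
C^3 = [[4, 5, 1, 6, 5], [5, 4, 1, 6, 5], [1, 1, 0, 3, 2], [6, 6, 3, 2, 2], [5, 5, 2, 2, 2]]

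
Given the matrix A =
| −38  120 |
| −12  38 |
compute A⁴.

tr A = 0 and det A = −4, so the characteristic polynomial is λ² − (0)λ + (−4) with roots 2 and −2.
Eigenvectors give P = [[3, 10], [1, 3]] with P⁻¹ = [[−3, 10], [1, −3]], and A = P·diag(2, −2)·P⁻¹.
Then A⁴ = P·diag(16, 16)·P⁻¹ = [[48, 160], [16, 48]] · [[−3, 10], [1, −3]] = [[16, 0], [0, 16]].

[[16, 0], [0, 16]]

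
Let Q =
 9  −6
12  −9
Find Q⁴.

[[81, 0], [0, 81]]

tr Q = 0 and det Q = −9, so the characteristic polynomial is λ² − (0)λ + (−9) with roots 3 and −3.
Eigenvectors give P = [[1, −1], [1, −2]] with P⁻¹ = [[2, −1], [1, −1]], and Q = P·diag(3, −3)·P⁻¹.
Then Q⁴ = P·diag(81, 81)·P⁻¹ = [[81, −81], [81, −162]] · [[2, −1], [1, −1]] = [[81, 0], [0, 81]].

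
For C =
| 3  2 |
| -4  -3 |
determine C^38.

C² = I (check: tr C = 0 and det C = -1), so C^38 = I since 38 is even.

[[1, 0], [0, 1]]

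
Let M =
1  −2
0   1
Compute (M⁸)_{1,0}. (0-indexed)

0

M = I + N where N = [[0, −2], [0, 0]] is strictly upper-triangular, so N² = 0.
(I + N)⁸ = I + 8·N = [[1, −16], [0, 1]].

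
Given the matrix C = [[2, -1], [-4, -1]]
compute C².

[[8, -1], [-4, 5]]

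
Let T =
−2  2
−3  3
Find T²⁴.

T² = T (a projection; rank 1, trace 1), so T²⁴ = T.

[[−2, 2], [−3, 3]]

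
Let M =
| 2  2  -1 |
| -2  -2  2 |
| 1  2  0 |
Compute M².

[[-1, -2, 2], [2, 4, -2], [-2, -2, 3]]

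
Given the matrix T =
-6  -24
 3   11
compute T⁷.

tr T = 5 and det T = 6, so the characteristic polynomial is λ² − (5)λ + (6) with roots 2 and 3.
Eigenvectors give P = [[-3, -8], [1, 3]] with P⁻¹ = [[-3, -8], [1, 3]], and T = P·diag(2, 3)·P⁻¹.
Then T⁷ = P·diag(128, 2187)·P⁻¹ = [[-384, -17496], [128, 6561]] · [[-3, -8], [1, 3]] = [[-16344, -49416], [6177, 18659]].

[[-16344, -49416], [6177, 18659]]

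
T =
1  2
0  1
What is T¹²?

[[1, 24], [0, 1]]

T = I + N where N = [[0, 2], [0, 0]] is strictly upper-triangular, so N² = 0.
(I + N)¹² = I + 12·N = [[1, 24], [0, 1]].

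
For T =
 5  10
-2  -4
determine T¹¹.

[[5, 10], [-2, -4]]

T² = T (a projection; rank 1, trace 1), so T¹¹ = T.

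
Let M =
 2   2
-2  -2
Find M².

[[0, 0], [0, 0]]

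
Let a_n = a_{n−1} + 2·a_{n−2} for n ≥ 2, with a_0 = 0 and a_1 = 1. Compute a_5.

With companion matrix Q = [[1, 2], [1, 0]], [a_n, a_{n−1}]ᵀ = Q·[a_{n−1}, a_{n−2}]ᵀ, so [a_5, a_4]ᵀ = Q⁴·[a_1, a_0]ᵀ.
Q⁴ = [[11, 10], [5, 6]], giving [a_5, a_4]ᵀ = [[11], [5]].

11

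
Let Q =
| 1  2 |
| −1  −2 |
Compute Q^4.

[[−1, −2], [1, 2]]

Q^2 = [[−1, −2], [1, 2]]
Q^3 = [[1, 2], [−1, −2]]
Q^4 = [[−1, −2], [1, 2]]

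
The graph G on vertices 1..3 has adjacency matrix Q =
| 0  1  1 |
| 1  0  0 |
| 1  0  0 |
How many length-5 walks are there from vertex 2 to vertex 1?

The number of length-5 walks from vertex 2 to vertex 1 is entry (2,1) of Q⁵, where Q is the adjacency matrix.
Q² = [[2, 0, 0], [0, 1, 1], [0, 1, 1]]
Q³ = [[0, 2, 2], [2, 0, 0], [2, 0, 0]]
Q⁴ = [[4, 0, 0], [0, 2, 2], [0, 2, 2]]
Q⁵ = [[0, 4, 4], [4, 0, 0], [4, 0, 0]]

4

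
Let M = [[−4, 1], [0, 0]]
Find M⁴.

[[256, −64], [0, 0]]

M² = [[16, −4], [0, 0]]
M³ = [[−64, 16], [0, 0]]
M⁴ = [[256, −64], [0, 0]]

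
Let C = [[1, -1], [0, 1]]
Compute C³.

[[1, -3], [0, 1]]

C = I + N where N = [[0, -1], [0, 0]] is strictly upper-triangular, so N² = 0.
(I + N)³ = I + 3·N = [[1, -3], [0, 1]].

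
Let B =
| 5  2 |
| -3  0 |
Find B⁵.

[[665, 422], [-633, -390]]

tr B = 5 and det B = 6, so the characteristic polynomial is λ² − (5)λ + (6) with roots 3 and 2.
Eigenvectors give P = [[-1, -2], [1, 3]] with P⁻¹ = [[-3, -2], [1, 1]], and B = P·diag(3, 2)·P⁻¹.
Then B⁵ = P·diag(243, 32)·P⁻¹ = [[-243, -64], [243, 96]] · [[-3, -2], [1, 1]] = [[665, 422], [-633, -390]].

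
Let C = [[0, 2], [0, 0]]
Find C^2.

C is strictly triangular, hence nilpotent: C^2 = 0, so C^2 = 0.

[[0, 0], [0, 0]]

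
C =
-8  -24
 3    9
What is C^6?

[[-8, -24], [3, 9]]

C² = C (a projection; rank 1, trace 1), so C^6 = C.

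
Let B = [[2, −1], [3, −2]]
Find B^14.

B² = I (check: tr B = 0 and det B = −1), so B^14 = I since 14 is even.

[[1, 0], [0, 1]]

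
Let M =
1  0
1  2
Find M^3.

[[1, 0], [7, 8]]

tr M = 3 and det M = 2, so the characteristic polynomial is λ² − (3)λ + (2) with roots 2 and 1.
Eigenvectors give P = [[0, −1], [1, 1]] with P⁻¹ = [[1, 1], [−1, 0]], and M = P·diag(2, 1)·P⁻¹.
Then M^3 = P·diag(8, 1)·P⁻¹ = [[0, −1], [8, 1]] · [[1, 1], [−1, 0]] = [[1, 0], [7, 8]].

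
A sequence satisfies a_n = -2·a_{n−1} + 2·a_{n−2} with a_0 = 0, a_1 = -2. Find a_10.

With companion matrix T = [[-2, 2], [1, 0]], [a_n, a_{n−1}]ᵀ = T·[a_{n−1}, a_{n−2}]ᵀ, so [a_10, a_9]ᵀ = T^9·[a_1, a_0]ᵀ.
T^9 = [[-6688, 4896], [2448, -1792]], giving [a_10, a_9]ᵀ = [[13376], [-4896]].

13376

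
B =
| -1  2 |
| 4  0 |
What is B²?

[[9, -2], [-4, 8]]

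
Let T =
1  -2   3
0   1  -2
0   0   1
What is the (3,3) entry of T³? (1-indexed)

1

T = I + N where N = [[0, -2, 3], [0, 0, -2], [0, 0, 0]] is strictly upper-triangular, so N³ = 0.
(I + N)³ = I + 3·N + 3·N² = [[1, -6, 21], [0, 1, -6], [0, 0, 1]].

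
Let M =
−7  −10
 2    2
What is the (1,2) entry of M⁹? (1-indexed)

−191710

tr M = −5 and det M = 6, so the characteristic polynomial is λ² − (−5)λ + (6) with roots −3 and −2.
Eigenvectors give P = [[5, −2], [−2, 1]] with P⁻¹ = [[1, 2], [2, 5]], and M = P·diag(−3, −2)·P⁻¹.
Then M⁹ = P·diag(−19683, −512)·P⁻¹ = [[−98415, 1024], [39366, −512]] · [[1, 2], [2, 5]] = [[−96367, −191710], [38342, 76172]].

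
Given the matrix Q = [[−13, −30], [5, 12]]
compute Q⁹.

tr Q = −1 and det Q = −6, so the characteristic polynomial is λ² − (−1)λ + (−6) with roots −3 and 2.
Eigenvectors give P = [[3, −2], [−1, 1]] with P⁻¹ = [[1, 2], [1, 3]], and Q = P·diag(−3, 2)·P⁻¹.
Then Q⁹ = P·diag(−19683, 512)·P⁻¹ = [[−59049, −1024], [19683, 512]] · [[1, 2], [1, 3]] = [[−60073, −121170], [20195, 40902]].

[[−60073, −121170], [20195, 40902]]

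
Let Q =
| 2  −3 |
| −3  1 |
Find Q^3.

[[53, −48], [−48, 37]]

Q^2 = [[13, −9], [−9, 10]]
Q^3 = [[53, −48], [−48, 37]]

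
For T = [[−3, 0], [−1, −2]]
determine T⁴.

T² = [[9, 0], [5, 4]]
T³ = [[−27, 0], [−19, −8]]
T⁴ = [[81, 0], [65, 16]]

[[81, 0], [65, 16]]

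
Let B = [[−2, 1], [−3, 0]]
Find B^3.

B^2 = [[1, −2], [6, −3]]
B^3 = [[4, 1], [−3, 6]]

[[4, 1], [−3, 6]]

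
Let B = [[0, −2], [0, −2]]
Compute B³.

B² = [[0, 4], [0, 4]]
B³ = [[0, −8], [0, −8]]

[[0, −8], [0, −8]]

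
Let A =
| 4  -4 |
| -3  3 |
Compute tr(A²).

49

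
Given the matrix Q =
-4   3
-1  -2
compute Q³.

Q² = [[13, -18], [6, 1]]
Q³ = [[-34, 75], [-25, 16]]

[[-34, 75], [-25, 16]]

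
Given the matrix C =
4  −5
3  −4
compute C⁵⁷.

C² = I (check: tr C = 0 and det C = −1), so C⁵⁷ = C since 57 is odd.

[[4, −5], [3, −4]]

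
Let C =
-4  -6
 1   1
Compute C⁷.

[[-382, -762], [127, 253]]

tr C = -3 and det C = 2, so the characteristic polynomial is λ² − (-3)λ + (2) with roots -1 and -2.
Eigenvectors give P = [[2, 3], [-1, -1]] with P⁻¹ = [[-1, -3], [1, 2]], and C = P·diag(-1, -2)·P⁻¹.
Then C⁷ = P·diag(-1, -128)·P⁻¹ = [[-2, -384], [1, 128]] · [[-1, -3], [1, 2]] = [[-382, -762], [127, 253]].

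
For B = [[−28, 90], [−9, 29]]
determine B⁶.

tr B = 1 and det B = −2, so the characteristic polynomial is λ² − (1)λ + (−2) with roots −1 and 2.
Eigenvectors give P = [[10, 3], [3, 1]] with P⁻¹ = [[1, −3], [−3, 10]], and B = P·diag(−1, 2)·P⁻¹.
Then B⁶ = P·diag(1, 64)·P⁻¹ = [[10, 192], [3, 64]] · [[1, −3], [−3, 10]] = [[−566, 1890], [−189, 631]].

[[−566, 1890], [−189, 631]]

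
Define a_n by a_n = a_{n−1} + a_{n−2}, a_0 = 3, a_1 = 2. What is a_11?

343

With companion matrix T = [[1, 1], [1, 0]], [a_n, a_{n−1}]ᵀ = T·[a_{n−1}, a_{n−2}]ᵀ, so [a_11, a_10]ᵀ = T¹⁰·[a_1, a_0]ᵀ.
T¹⁰ = [[89, 55], [55, 34]], giving [a_11, a_10]ᵀ = [[343], [212]].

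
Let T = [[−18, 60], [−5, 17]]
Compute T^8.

tr T = −1 and det T = −6, so the characteristic polynomial is λ² − (−1)λ + (−6) with roots −3 and 2.
Eigenvectors give P = [[4, 3], [1, 1]] with P⁻¹ = [[1, −3], [−1, 4]], and T = P·diag(−3, 2)·P⁻¹.
Then T^8 = P·diag(6561, 256)·P⁻¹ = [[26244, 768], [6561, 256]] · [[1, −3], [−1, 4]] = [[25476, −75660], [6305, −18659]].

[[25476, −75660], [6305, −18659]]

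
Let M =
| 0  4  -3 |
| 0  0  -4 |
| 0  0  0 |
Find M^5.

[[0, 0, 0], [0, 0, 0], [0, 0, 0]]

M is strictly triangular, hence nilpotent: M^3 = 0, so M^5 = 0.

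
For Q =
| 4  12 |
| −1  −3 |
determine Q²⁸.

[[4, 12], [−1, −3]]

Q² = Q (a projection; rank 1, trace 1), so Q²⁸ = Q.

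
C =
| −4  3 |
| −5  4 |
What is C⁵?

C² = I (check: tr C = 0 and det C = −1), so C⁵ = C since 5 is odd.

[[−4, 3], [−5, 4]]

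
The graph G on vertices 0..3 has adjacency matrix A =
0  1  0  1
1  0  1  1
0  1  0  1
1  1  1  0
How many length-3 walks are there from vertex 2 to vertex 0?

The number of length-3 walks from vertex 2 to vertex 0 is entry (2,0) of A³, where A is the adjacency matrix.
A² = [[2, 1, 2, 1], [1, 3, 1, 2], [2, 1, 2, 1], [1, 2, 1, 3]]
A³ = [[2, 5, 2, 5], [5, 4, 5, 5], [2, 5, 2, 5], [5, 5, 5, 4]]

2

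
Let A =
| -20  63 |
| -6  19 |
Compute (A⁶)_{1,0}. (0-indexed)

126

tr A = -1 and det A = -2, so the characteristic polynomial is λ² − (-1)λ + (-2) with roots -2 and 1.
Eigenvectors give P = [[7, 3], [2, 1]] with P⁻¹ = [[1, -3], [-2, 7]], and A = P·diag(-2, 1)·P⁻¹.
Then A⁶ = P·diag(64, 1)·P⁻¹ = [[448, 3], [128, 1]] · [[1, -3], [-2, 7]] = [[442, -1323], [126, -377]].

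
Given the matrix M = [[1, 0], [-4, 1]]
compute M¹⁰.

M = I + N where N = [[0, 0], [-4, 0]] is strictly lower-triangular, so N² = 0.
(I + N)¹⁰ = I + 10·N = [[1, 0], [-40, 1]].

[[1, 0], [-40, 1]]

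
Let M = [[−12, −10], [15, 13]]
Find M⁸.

tr M = 1 and det M = −6, so the characteristic polynomial is λ² − (1)λ + (−6) with roots −2 and 3.
Eigenvectors give P = [[1, −2], [−1, 3]] with P⁻¹ = [[3, 2], [1, 1]], and M = P·diag(−2, 3)·P⁻¹.
Then M⁸ = P·diag(256, 6561)·P⁻¹ = [[256, −13122], [−256, 19683]] · [[3, 2], [1, 1]] = [[−12354, −12610], [18915, 19171]].

[[−12354, −12610], [18915, 19171]]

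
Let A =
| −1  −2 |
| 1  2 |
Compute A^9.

[[−1, −2], [1, 2]]

A² = A (a projection; rank 1, trace 1), so A^9 = A.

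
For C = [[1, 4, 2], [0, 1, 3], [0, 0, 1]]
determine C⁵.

C = I + N where N = [[0, 4, 2], [0, 0, 3], [0, 0, 0]] is strictly upper-triangular, so N³ = 0.
(I + N)⁵ = I + 5·N + 10·N² = [[1, 20, 130], [0, 1, 15], [0, 0, 1]].

[[1, 20, 130], [0, 1, 15], [0, 0, 1]]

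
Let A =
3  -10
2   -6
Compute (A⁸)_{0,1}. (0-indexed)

2550

tr A = -3 and det A = 2, so the characteristic polynomial is λ² − (-3)λ + (2) with roots -1 and -2.
Eigenvectors give P = [[-5, -2], [-2, -1]] with P⁻¹ = [[-1, 2], [2, -5]], and A = P·diag(-1, -2)·P⁻¹.
Then A⁸ = P·diag(1, 256)·P⁻¹ = [[-5, -512], [-2, -256]] · [[-1, 2], [2, -5]] = [[-1019, 2550], [-510, 1276]].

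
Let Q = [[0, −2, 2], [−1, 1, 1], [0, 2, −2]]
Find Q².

[[2, 2, −6], [−1, 5, −3], [−2, −2, 6]]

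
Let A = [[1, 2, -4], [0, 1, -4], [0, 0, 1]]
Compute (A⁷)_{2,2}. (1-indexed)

1

A = I + N where N = [[0, 2, -4], [0, 0, -4], [0, 0, 0]] is strictly upper-triangular, so N³ = 0.
(I + N)⁷ = I + 7·N + 21·N² = [[1, 14, -196], [0, 1, -28], [0, 0, 1]].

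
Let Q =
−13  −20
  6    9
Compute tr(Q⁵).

−244

tr Q = −4 and det Q = 3, so the characteristic polynomial is λ² − (−4)λ + (3) with roots −1 and −3.
Eigenvectors give P = [[−5, −2], [3, 1]] with P⁻¹ = [[1, 2], [−3, −5]], and Q = P·diag(−1, −3)·P⁻¹.
Then Q⁵ = P·diag(−1, −243)·P⁻¹ = [[5, 486], [−3, −243]] · [[1, 2], [−3, −5]] = [[−1453, −2420], [726, 1209]].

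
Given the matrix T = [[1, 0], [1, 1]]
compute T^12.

[[1, 0], [12, 1]]

T = I + N where N = [[0, 0], [1, 0]] is strictly lower-triangular, so N^2 = 0.
(I + N)^12 = I + 12·N = [[1, 0], [12, 1]].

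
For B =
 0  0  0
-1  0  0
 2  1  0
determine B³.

[[0, 0, 0], [0, 0, 0], [0, 0, 0]]

B is strictly triangular, hence nilpotent: B³ = 0, so B³ = 0.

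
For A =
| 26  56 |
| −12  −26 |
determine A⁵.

[[416, 896], [−192, −416]]

tr A = 0 and det A = −4, so the characteristic polynomial is λ² − (0)λ + (−4) with roots −2 and 2.
Eigenvectors give P = [[−2, 7], [1, −3]] with P⁻¹ = [[3, 7], [1, 2]], and A = P·diag(−2, 2)·P⁻¹.
Then A⁵ = P·diag(−32, 32)·P⁻¹ = [[64, 224], [−32, −96]] · [[3, 7], [1, 2]] = [[416, 896], [−192, −416]].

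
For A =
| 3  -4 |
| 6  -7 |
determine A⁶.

tr A = -4 and det A = 3, so the characteristic polynomial is λ² − (-4)λ + (3) with roots -3 and -1.
Eigenvectors give P = [[-2, 1], [-3, 1]] with P⁻¹ = [[1, -1], [3, -2]], and A = P·diag(-3, -1)·P⁻¹.
Then A⁶ = P·diag(729, 1)·P⁻¹ = [[-1458, 1], [-2187, 1]] · [[1, -1], [3, -2]] = [[-1455, 1456], [-2184, 2185]].

[[-1455, 1456], [-2184, 2185]]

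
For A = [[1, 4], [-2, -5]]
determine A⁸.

[[-6559, -13120], [6560, 13121]]

tr A = -4 and det A = 3, so the characteristic polynomial is λ² − (-4)λ + (3) with roots -1 and -3.
Eigenvectors give P = [[-2, -1], [1, 1]] with P⁻¹ = [[-1, -1], [1, 2]], and A = P·diag(-1, -3)·P⁻¹.
Then A⁸ = P·diag(1, 6561)·P⁻¹ = [[-2, -6561], [1, 6561]] · [[-1, -1], [1, 2]] = [[-6559, -13120], [6560, 13121]].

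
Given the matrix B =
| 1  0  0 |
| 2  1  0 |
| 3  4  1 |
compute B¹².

[[1, 0, 0], [24, 1, 0], [564, 48, 1]]

B = I + N where N = [[0, 0, 0], [2, 0, 0], [3, 4, 0]] is strictly lower-triangular, so N³ = 0.
(I + N)¹² = I + 12·N + 66·N² = [[1, 0, 0], [24, 1, 0], [564, 48, 1]].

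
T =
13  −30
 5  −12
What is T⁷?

tr T = 1 and det T = −6, so the characteristic polynomial is λ² − (1)λ + (−6) with roots −2 and 3.
Eigenvectors give P = [[2, −3], [1, −1]] with P⁻¹ = [[−1, 3], [−1, 2]], and T = P·diag(−2, 3)·P⁻¹.
Then T⁷ = P·diag(−128, 2187)·P⁻¹ = [[−256, −6561], [−128, −2187]] · [[−1, 3], [−1, 2]] = [[6817, −13890], [2315, −4758]].

[[6817, −13890], [2315, −4758]]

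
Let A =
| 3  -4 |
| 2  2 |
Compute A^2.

[[1, -20], [10, -4]]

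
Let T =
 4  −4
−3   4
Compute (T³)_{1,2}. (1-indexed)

−240

T² = [[28, −32], [−24, 28]]
T³ = [[208, −240], [−180, 208]]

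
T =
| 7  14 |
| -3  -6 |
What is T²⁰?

[[7, 14], [-3, -6]]

T² = T (a projection; rank 1, trace 1), so T²⁰ = T.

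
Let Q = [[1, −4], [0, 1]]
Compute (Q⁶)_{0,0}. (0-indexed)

1

Q = I + N where N = [[0, −4], [0, 0]] is strictly upper-triangular, so N² = 0.
(I + N)⁶ = I + 6·N = [[1, −24], [0, 1]].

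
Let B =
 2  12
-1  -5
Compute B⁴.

[[-44, -180], [15, 61]]

tr B = -3 and det B = 2, so the characteristic polynomial is λ² − (-3)λ + (2) with roots -2 and -1.
Eigenvectors give P = [[-3, 4], [1, -1]] with P⁻¹ = [[1, 4], [1, 3]], and B = P·diag(-2, -1)·P⁻¹.
Then B⁴ = P·diag(16, 1)·P⁻¹ = [[-48, 4], [16, -1]] · [[1, 4], [1, 3]] = [[-44, -180], [15, 61]].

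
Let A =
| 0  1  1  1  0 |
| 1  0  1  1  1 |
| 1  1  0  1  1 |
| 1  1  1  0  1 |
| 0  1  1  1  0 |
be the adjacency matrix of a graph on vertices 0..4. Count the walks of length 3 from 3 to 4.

10

The number of length-3 walks from vertex 3 to vertex 4 is entry (3,4) of A³, where A is the adjacency matrix.
A² = [[3, 2, 2, 2, 3], [2, 4, 3, 3, 2], [2, 3, 4, 3, 2], [2, 3, 3, 4, 2], [3, 2, 2, 2, 3]]
A³ = [[6, 10, 10, 10, 6], [10, 10, 11, 11, 10], [10, 11, 10, 11, 10], [10, 11, 11, 10, 10], [6, 10, 10, 10, 6]]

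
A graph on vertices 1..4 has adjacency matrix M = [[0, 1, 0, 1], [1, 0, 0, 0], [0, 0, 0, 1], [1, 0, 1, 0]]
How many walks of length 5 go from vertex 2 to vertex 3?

The number of length-5 walks from vertex 2 to vertex 3 is entry (2,3) of M⁵, where M is the adjacency matrix.
M² = [[2, 0, 1, 0], [0, 1, 0, 1], [1, 0, 1, 0], [0, 1, 0, 2]]
M³ = [[0, 2, 0, 3], [2, 0, 1, 0], [0, 1, 0, 2], [3, 0, 2, 0]]
M⁴ = [[5, 0, 3, 0], [0, 2, 0, 3], [3, 0, 2, 0], [0, 3, 0, 5]]
M⁵ = [[0, 5, 0, 8], [5, 0, 3, 0], [0, 3, 0, 5], [8, 0, 5, 0]]

3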